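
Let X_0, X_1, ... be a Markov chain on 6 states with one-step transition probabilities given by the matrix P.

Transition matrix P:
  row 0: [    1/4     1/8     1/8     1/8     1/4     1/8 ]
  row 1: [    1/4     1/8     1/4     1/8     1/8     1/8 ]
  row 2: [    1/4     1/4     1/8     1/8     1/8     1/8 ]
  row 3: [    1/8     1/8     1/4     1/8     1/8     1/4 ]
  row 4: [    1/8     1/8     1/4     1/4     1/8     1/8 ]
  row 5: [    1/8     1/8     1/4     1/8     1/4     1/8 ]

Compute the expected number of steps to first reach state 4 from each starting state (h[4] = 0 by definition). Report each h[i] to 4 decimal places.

First-step conditioning: h[4] = 0; for i ≠ 4, h[i] = 1 + Σ_k P[i][k]·h[k].
  h[0] = 1 + 1/4·h[0] + 1/8·h[1] + 1/8·h[2] + 1/8·h[3] + 1/8·h[5]
  h[1] = 1 + 1/4·h[0] + 1/8·h[1] + 1/4·h[2] + 1/8·h[3] + 1/8·h[5]
  h[2] = 1 + 1/4·h[0] + 1/4·h[1] + 1/8·h[2] + 1/8·h[3] + 1/8·h[5]
  h[3] = 1 + 1/8·h[0] + 1/8·h[1] + 1/4·h[2] + 1/8·h[3] + 1/4·h[5]
  h[5] = 1 + 1/8·h[0] + 1/8·h[1] + 1/4·h[2] + 1/8·h[3] + 1/8·h[5]
Solving the 5×5 linear system over states ≠ 4 gives exactly h = [3584/695, 4096/695, 4096/695, 4104/695, 0, 3648/695] (h[4] = 0 is the target).

h = [5.1568, 5.8935, 5.8935, 5.9050, 0.0000, 5.2489]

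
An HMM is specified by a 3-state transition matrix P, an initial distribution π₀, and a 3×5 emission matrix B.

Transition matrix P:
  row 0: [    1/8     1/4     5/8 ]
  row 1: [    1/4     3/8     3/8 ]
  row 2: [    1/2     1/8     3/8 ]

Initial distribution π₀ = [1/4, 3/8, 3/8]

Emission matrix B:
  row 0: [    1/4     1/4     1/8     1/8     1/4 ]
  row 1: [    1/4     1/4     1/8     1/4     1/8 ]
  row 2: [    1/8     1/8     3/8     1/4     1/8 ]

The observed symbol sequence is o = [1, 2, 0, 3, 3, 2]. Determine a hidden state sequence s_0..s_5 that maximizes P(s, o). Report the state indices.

path = [0, 2, 0, 2, 0, 2]

t=0: δ = [6.250e-02, 9.375e-02, 4.688e-02]  (obs o_0=1)
t=1: δ = [2.930e-03, 4.395e-03, 1.465e-02]  ψ = [1, 1, 0]  (obs o_1=2)
t=2: δ = [1.831e-03, 4.578e-04, 6.866e-04]  ψ = [2, 2, 2]  (obs o_2=0)
t=3: δ = [4.292e-05, 1.144e-04, 2.861e-04]  ψ = [2, 0, 0]  (obs o_3=3)
t=4: δ = [1.788e-05, 1.073e-05, 2.682e-05]  ψ = [2, 1, 2]  (obs o_4=3)
t=5: δ = [1.676e-06, 5.588e-07, 4.191e-06]  ψ = [2, 0, 0]  (obs o_5=2)
backtrack: best end state = 2; path = [0, 2, 0, 2, 0, 2]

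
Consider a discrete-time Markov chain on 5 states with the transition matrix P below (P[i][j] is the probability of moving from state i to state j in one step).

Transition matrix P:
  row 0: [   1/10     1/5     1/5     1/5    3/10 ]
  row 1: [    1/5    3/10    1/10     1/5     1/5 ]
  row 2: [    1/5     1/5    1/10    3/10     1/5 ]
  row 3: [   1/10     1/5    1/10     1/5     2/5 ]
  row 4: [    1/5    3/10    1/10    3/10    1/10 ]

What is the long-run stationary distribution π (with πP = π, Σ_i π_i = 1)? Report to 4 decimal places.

π = [0.1604, 0.2488, 0.1160, 0.2355, 0.2392]

Balance equations π_j = Σ_i π_i·P[i][j]:
  π_0 = 1/10·π_0 + 1/5·π_1 + 1/5·π_2 + 1/10·π_3 + 1/5·π_4
  π_1 = 1/5·π_0 + 3/10·π_1 + 1/5·π_2 + 1/5·π_3 + 3/10·π_4
  π_2 = 1/5·π_0 + 1/10·π_1 + 1/10·π_2 + 1/10·π_3 + 1/10·π_4
  π_3 = 1/5·π_0 + 1/5·π_1 + 3/10·π_2 + 1/5·π_3 + 3/10·π_4
  normalize: π_0 + π_1 + π_2 + π_3 + π_4 = 1
Solving the linear system gives exactly π = [1909/11901, 987/3967, 1381/11901, 2803/11901, 949/3967].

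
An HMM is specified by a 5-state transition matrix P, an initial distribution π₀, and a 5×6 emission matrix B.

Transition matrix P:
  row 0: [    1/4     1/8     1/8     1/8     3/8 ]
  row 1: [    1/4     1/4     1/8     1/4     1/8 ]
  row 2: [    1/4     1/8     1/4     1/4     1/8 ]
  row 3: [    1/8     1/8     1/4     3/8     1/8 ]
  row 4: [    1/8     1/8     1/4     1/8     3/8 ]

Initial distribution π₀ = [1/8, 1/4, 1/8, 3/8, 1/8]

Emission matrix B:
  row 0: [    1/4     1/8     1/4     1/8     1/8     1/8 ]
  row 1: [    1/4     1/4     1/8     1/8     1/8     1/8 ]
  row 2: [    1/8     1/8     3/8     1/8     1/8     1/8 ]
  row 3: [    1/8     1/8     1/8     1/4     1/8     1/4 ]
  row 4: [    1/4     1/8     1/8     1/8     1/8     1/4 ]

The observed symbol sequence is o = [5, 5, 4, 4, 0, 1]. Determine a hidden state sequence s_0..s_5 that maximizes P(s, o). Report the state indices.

t=0: δ = [1.562e-02, 3.125e-02, 1.562e-02, 9.375e-02, 3.125e-02]  (obs o_0=5)
t=1: δ = [1.465e-03, 1.465e-03, 2.930e-03, 8.789e-03, 2.930e-03]  ψ = [3, 3, 3, 3, 3]  (obs o_1=5)
t=2: δ = [1.373e-04, 1.373e-04, 2.747e-04, 4.120e-04, 1.373e-04]  ψ = [3, 3, 3, 3, 3]  (obs o_2=4)
t=3: δ = [8.583e-06, 6.437e-06, 1.287e-05, 1.931e-05, 6.437e-06]  ψ = [2, 3, 3, 3, 0]  (obs o_3=4)
t=4: δ = [8.047e-07, 6.035e-07, 6.035e-07, 9.052e-07, 8.047e-07]  ψ = [2, 3, 3, 3, 0]  (obs o_4=0)
t=5: δ = [2.515e-08, 3.772e-08, 2.829e-08, 4.243e-08, 3.772e-08]  ψ = [0, 1, 3, 3, 0]  (obs o_5=1)
backtrack: best end state = 3; path = [3, 3, 3, 3, 3, 3]

path = [3, 3, 3, 3, 3, 3]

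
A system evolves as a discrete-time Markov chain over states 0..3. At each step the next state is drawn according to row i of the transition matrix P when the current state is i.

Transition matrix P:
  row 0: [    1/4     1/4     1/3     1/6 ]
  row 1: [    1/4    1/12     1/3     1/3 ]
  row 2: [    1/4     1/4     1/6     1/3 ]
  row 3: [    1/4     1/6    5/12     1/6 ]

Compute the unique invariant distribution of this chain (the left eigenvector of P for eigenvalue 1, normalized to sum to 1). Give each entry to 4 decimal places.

π = [0.2500, 0.1964, 0.3036, 0.2500]

Balance equations π_j = Σ_i π_i·P[i][j]:
  π_0 = 1/4·π_0 + 1/4·π_1 + 1/4·π_2 + 1/4·π_3
  π_1 = 1/4·π_0 + 1/12·π_1 + 1/4·π_2 + 1/6·π_3
  π_2 = 1/3·π_0 + 1/3·π_1 + 1/6·π_2 + 5/12·π_3
  normalize: π_0 + π_1 + π_2 + π_3 = 1
Solving the linear system gives exactly π = [1/4, 11/56, 17/56, 1/4].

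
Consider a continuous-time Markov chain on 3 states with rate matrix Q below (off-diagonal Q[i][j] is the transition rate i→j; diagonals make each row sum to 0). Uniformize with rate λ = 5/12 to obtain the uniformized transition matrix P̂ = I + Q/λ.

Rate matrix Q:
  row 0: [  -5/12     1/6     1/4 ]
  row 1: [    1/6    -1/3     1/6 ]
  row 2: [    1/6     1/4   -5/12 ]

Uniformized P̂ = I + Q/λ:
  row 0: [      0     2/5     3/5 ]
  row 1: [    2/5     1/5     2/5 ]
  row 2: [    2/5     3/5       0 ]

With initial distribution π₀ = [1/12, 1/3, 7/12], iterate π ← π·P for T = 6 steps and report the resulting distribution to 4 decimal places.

t=0: π = [0.0833, 0.3333, 0.5833]
t=1: π = [0.3667, 0.4500, 0.1833]
t=2: π = [0.2533, 0.3467, 0.4000]
t=3: π = [0.2987, 0.4107, 0.2907]
t=4: π = [0.2805, 0.3760, 0.3435]
t=5: π = [0.2878, 0.3935, 0.3187]
t=6: π = [0.2849, 0.3850, 0.3301]

π = [0.2849, 0.3850, 0.3301]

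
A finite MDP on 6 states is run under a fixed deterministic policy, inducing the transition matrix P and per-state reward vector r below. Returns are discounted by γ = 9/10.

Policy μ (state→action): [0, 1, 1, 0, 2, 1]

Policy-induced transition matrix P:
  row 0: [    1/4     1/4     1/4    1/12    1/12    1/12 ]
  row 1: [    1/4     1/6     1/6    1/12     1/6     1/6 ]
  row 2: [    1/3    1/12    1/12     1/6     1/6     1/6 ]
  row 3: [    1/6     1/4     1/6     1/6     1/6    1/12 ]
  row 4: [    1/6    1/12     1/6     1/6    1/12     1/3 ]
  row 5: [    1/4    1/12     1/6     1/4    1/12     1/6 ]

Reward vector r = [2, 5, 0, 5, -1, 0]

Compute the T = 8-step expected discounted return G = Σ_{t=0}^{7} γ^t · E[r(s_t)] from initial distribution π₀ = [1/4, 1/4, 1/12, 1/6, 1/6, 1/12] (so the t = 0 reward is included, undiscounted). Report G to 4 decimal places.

G = 11.2852

t=0: π = [0.2500, 0.2500, 0.0833, 0.1667, 0.1667, 0.0833], E[r] = 2.4167, γ^t·E[r] = 2.416667, running G = 2.416667
t=1: π = [0.2292, 0.1736, 0.1806, 0.1319, 0.1250, 0.1597], E[r] = 1.8611, γ^t·E[r] = 1.675000, running G = 4.091667
t=2: π = [0.2436, 0.1580, 0.1707, 0.1464, 0.1238, 0.1574], E[r] = 1.8854, γ^t·E[r] = 1.527188, running G = 5.618854
t=3: π = [0.2417, 0.1615, 0.1727, 0.1463, 0.1229, 0.1548], E[r] = 1.8996, γ^t·E[r] = 1.384805, running G = 7.003659
t=4: π = [0.2420, 0.1615, 0.1724, 0.1460, 0.1234, 0.1548], E[r] = 1.8977, γ^t·E[r] = 1.245067, running G = 8.248725
t=5: π = [0.2419, 0.1614, 0.1725, 0.1459, 0.1233, 0.1549], E[r] = 1.8975, γ^t·E[r] = 1.120447, running G = 9.369172
t=6: π = [0.2419, 0.1614, 0.1725, 0.1460, 0.1233, 0.1549], E[r] = 1.8975, γ^t·E[r] = 1.008416, running G = 10.377588
t=7: π = [0.2419, 0.1614, 0.1725, 0.1460, 0.1233, 0.1549], E[r] = 1.8975, γ^t·E[r] = 0.907579, running G = 11.285167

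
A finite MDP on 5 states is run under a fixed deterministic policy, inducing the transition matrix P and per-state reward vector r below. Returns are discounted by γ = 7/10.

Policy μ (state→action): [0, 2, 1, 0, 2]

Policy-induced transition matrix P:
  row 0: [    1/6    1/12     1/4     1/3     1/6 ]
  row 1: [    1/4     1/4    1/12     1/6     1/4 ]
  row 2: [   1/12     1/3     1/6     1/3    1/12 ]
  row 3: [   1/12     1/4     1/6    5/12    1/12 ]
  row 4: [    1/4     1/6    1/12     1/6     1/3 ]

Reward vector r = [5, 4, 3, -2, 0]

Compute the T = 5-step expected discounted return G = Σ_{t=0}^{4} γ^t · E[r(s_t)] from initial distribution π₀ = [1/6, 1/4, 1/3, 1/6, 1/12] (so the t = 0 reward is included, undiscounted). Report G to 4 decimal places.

t=0: π = [0.1667, 0.2500, 0.3333, 0.1667, 0.0833], E[r] = 2.5000, γ^t·E[r] = 2.500000, running G = 2.500000
t=1: π = [0.1528, 0.2431, 0.1528, 0.2917, 0.1597], E[r] = 1.6111, γ^t·E[r] = 1.127778, running G = 3.627778
t=2: π = [0.1632, 0.2240, 0.1458, 0.2905, 0.1765], E[r] = 1.5683, γ^t·E[r] = 0.768461, running G = 4.396238
t=3: π = [0.1637, 0.2202, 0.1469, 0.2908, 0.1784], E[r] = 1.5584, γ^t·E[r] = 0.534548, running G = 4.930786
t=4: π = [0.1634, 0.2201, 0.1471, 0.2911, 0.1783], E[r] = 1.5564, γ^t·E[r] = 0.373703, running G = 5.304490

G = 5.3045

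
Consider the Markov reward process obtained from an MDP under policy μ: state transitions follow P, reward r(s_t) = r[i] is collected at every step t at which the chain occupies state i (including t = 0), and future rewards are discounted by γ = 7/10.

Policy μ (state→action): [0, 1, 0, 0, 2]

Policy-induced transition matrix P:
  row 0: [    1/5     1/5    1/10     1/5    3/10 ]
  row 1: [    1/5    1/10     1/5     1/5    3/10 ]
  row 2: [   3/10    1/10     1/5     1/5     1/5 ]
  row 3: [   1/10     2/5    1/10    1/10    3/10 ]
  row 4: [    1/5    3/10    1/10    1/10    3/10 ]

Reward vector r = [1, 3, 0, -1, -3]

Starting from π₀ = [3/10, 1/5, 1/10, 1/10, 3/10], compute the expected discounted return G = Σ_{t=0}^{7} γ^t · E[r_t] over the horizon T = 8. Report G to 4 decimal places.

G = -0.4268

t=0: π = [0.3000, 0.2000, 0.1000, 0.1000, 0.3000], E[r] = -0.1000, γ^t·E[r] = -0.100000, running G = -0.100000
t=1: π = [0.2000, 0.2200, 0.1300, 0.1600, 0.2900], E[r] = -0.1700, γ^t·E[r] = -0.119000, running G = -0.219000
t=2: π = [0.1970, 0.2260, 0.1350, 0.1550, 0.2870], E[r] = -0.1410, γ^t·E[r] = -0.069090, running G = -0.288090
t=3: π = [0.1980, 0.2236, 0.1361, 0.1558, 0.2865], E[r] = -0.1465, γ^t·E[r] = -0.050250, running G = -0.338340
t=4: π = [0.1980, 0.2238, 0.1360, 0.1558, 0.2864], E[r] = -0.1454, γ^t·E[r] = -0.034908, running G = -0.373248
t=5: π = [0.1980, 0.2238, 0.1360, 0.1558, 0.2864], E[r] = -0.1455, γ^t·E[r] = -0.024460, running G = -0.397708
t=6: π = [0.1980, 0.2238, 0.1360, 0.1558, 0.2864], E[r] = -0.1455, γ^t·E[r] = -0.017120, running G = -0.414828
t=7: π = [0.1980, 0.2238, 0.1360, 0.1558, 0.2864], E[r] = -0.1455, γ^t·E[r] = -0.011984, running G = -0.426812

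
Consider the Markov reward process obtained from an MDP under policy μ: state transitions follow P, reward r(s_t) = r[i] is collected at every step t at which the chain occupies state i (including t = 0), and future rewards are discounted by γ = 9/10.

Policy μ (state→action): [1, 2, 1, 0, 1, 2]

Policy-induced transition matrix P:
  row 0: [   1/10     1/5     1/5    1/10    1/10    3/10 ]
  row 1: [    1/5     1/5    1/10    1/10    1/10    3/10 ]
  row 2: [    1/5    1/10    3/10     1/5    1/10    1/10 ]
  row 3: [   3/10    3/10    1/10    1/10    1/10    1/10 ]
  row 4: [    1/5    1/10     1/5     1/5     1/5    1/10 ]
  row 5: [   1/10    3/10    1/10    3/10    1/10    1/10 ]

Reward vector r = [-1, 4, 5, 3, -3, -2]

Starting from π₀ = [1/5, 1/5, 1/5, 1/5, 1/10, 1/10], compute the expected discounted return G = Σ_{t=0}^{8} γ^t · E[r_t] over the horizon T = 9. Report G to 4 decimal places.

G = 8.1077

t=0: π = [0.2000, 0.2000, 0.2000, 0.2000, 0.1000, 0.1000], E[r] = 1.7000, γ^t·E[r] = 1.700000, running G = 1.700000
t=1: π = [0.1900, 0.2000, 0.1700, 0.1500, 0.1100, 0.1800], E[r] = 1.2200, γ^t·E[r] = 1.098000, running G = 2.798000
t=2: π = [0.1780, 0.2050, 0.1640, 0.1640, 0.1110, 0.1780], E[r] = 1.2650, γ^t·E[r] = 1.024650, running G = 3.822650
t=3: π = [0.1808, 0.2067, 0.1617, 0.1631, 0.1111, 0.1766], E[r] = 1.2573, γ^t·E[r] = 0.916572, running G = 4.739222
t=4: π = [0.1806, 0.2067, 0.1615, 0.1626, 0.1111, 0.1775], E[r] = 1.2533, γ^t·E[r] = 0.822297, running G = 5.561518
t=5: π = [0.1805, 0.2067, 0.1615, 0.1628, 0.1111, 0.1775], E[r] = 1.2540, γ^t·E[r] = 0.740448, running G = 6.301967
t=6: π = [0.1805, 0.2068, 0.1615, 0.1627, 0.1111, 0.1774], E[r] = 1.2539, γ^t·E[r] = 0.666351, running G = 6.968318
t=7: π = [0.1805, 0.2068, 0.1614, 0.1627, 0.1111, 0.1774], E[r] = 1.2538, γ^t·E[r] = 0.599697, running G = 7.568015
t=8: π = [0.1805, 0.2068, 0.1614, 0.1627, 0.1111, 0.1774], E[r] = 1.2538, γ^t·E[r] = 0.539731, running G = 8.107745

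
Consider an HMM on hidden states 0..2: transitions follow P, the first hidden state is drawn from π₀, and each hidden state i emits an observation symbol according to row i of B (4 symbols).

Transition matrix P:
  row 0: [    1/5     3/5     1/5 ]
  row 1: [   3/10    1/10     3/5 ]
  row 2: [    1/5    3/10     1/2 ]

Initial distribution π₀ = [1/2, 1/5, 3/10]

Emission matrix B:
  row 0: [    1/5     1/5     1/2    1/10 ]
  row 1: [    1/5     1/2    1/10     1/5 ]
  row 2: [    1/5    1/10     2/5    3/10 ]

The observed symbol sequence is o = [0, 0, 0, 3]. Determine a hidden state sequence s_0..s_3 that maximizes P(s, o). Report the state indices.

t=0: δ = [1.000e-01, 4.000e-02, 6.000e-02]  (obs o_0=0)
t=1: δ = [4.000e-03, 1.200e-02, 6.000e-03]  ψ = [0, 0, 2]  (obs o_1=0)
t=2: δ = [7.200e-04, 4.800e-04, 1.440e-03]  ψ = [1, 0, 1]  (obs o_2=0)
t=3: δ = [2.880e-05, 8.640e-05, 2.160e-04]  ψ = [2, 0, 2]  (obs o_3=3)
backtrack: best end state = 2; path = [0, 1, 2, 2]

path = [0, 1, 2, 2]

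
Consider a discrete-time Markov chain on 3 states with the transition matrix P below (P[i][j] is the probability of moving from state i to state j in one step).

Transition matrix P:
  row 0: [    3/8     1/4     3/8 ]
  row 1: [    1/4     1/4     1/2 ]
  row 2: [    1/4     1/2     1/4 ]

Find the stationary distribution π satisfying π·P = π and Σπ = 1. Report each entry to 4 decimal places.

Balance equations π_j = Σ_i π_i·P[i][j]:
  π_0 = 3/8·π_0 + 1/4·π_1 + 1/4·π_2
  π_1 = 1/4·π_0 + 1/4·π_1 + 1/2·π_2
  normalize: π_0 + π_1 + π_2 = 1
Solving the linear system gives exactly π = [2/7, 12/35, 13/35].

π = [0.2857, 0.3429, 0.3714]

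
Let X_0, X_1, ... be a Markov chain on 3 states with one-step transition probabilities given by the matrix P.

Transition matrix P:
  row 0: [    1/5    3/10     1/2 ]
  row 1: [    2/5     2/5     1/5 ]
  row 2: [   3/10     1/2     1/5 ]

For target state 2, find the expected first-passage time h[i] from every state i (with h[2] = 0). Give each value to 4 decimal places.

h = [2.5000, 3.3333, 0.0000]

First-step conditioning: h[2] = 0; for i ≠ 2, h[i] = 1 + Σ_k P[i][k]·h[k].
  h[0] = 1 + 1/5·h[0] + 3/10·h[1]
  h[1] = 1 + 2/5·h[0] + 2/5·h[1]
Solving the 2×2 linear system over states ≠ 2 gives exactly h = [5/2, 10/3, 0] (h[2] = 0 is the target).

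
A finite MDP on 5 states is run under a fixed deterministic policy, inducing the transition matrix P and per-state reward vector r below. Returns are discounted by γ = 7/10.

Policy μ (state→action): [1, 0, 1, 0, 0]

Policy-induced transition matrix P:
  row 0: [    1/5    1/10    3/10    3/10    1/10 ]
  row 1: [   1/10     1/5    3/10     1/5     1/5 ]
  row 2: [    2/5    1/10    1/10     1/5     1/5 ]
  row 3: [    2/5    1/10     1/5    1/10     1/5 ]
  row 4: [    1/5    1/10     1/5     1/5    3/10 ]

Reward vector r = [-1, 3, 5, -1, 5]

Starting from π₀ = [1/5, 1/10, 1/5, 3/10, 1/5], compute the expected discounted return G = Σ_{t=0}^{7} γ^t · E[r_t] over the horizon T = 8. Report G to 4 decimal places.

G = 5.8660

t=0: π = [0.2000, 0.1000, 0.2000, 0.3000, 0.2000], E[r] = 1.8000, γ^t·E[r] = 1.800000, running G = 1.800000
t=1: π = [0.2900, 0.1100, 0.2100, 0.1900, 0.2000], E[r] = 1.9000, γ^t·E[r] = 1.330000, running G = 3.130000
t=2: π = [0.2690, 0.1110, 0.2190, 0.2100, 0.1910], E[r] = 1.9040, γ^t·E[r] = 0.932960, running G = 4.062960
t=3: π = [0.2747, 0.1111, 0.2161, 0.2059, 0.1922], E[r] = 1.8942, γ^t·E[r] = 0.649711, running G = 4.712671
t=4: π = [0.2733, 0.1111, 0.2170, 0.2069, 0.1918], E[r] = 1.8968, γ^t·E[r] = 0.455412, running G = 5.168083
t=5: π = [0.2737, 0.1111, 0.2167, 0.2066, 0.1918], E[r] = 1.8960, γ^t·E[r] = 0.318657, running G = 5.486740
t=6: π = [0.2736, 0.1111, 0.2168, 0.2067, 0.1918], E[r] = 1.8962, γ^t·E[r] = 0.223083, running G = 5.709823
t=7: π = [0.2736, 0.1111, 0.2168, 0.2067, 0.1918], E[r] = 1.8961, γ^t·E[r] = 0.156154, running G = 5.865976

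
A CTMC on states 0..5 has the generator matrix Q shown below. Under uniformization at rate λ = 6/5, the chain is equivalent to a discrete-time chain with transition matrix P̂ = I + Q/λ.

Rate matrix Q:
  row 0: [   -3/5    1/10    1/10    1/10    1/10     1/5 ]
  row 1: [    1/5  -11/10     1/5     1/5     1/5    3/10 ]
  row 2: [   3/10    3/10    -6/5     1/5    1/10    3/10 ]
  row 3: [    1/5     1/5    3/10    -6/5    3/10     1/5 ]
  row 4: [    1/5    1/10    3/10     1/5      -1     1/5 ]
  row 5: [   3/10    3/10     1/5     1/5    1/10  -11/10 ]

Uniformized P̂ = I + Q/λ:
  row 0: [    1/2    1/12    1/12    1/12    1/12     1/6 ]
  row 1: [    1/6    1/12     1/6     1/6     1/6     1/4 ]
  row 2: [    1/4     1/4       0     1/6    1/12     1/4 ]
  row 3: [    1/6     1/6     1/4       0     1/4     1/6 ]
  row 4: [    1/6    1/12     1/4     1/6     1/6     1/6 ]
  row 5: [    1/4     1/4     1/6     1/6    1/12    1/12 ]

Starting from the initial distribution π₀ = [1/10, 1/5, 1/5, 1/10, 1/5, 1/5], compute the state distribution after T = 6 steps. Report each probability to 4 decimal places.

t=0: π = [0.1000, 0.2000, 0.2000, 0.1000, 0.2000, 0.2000]
t=1: π = [0.2333, 0.1583, 0.1500, 0.1417, 0.1333, 0.1833]
t=2: π = [0.2722, 0.1507, 0.1451, 0.1236, 0.1313, 0.1771]
t=3: π = [0.2843, 0.1473, 0.1410, 0.1234, 0.1274, 0.1766]
t=4: π = [0.2879, 0.1465, 0.1404, 0.1224, 0.1268, 0.1760]
t=5: π = [0.2890, 0.1463, 0.1400, 0.1223, 0.1265, 0.1759]
t=6: π = [0.2893, 0.1462, 0.1400, 0.1222, 0.1264, 0.1759]

π = [0.2893, 0.1462, 0.1400, 0.1222, 0.1264, 0.1759]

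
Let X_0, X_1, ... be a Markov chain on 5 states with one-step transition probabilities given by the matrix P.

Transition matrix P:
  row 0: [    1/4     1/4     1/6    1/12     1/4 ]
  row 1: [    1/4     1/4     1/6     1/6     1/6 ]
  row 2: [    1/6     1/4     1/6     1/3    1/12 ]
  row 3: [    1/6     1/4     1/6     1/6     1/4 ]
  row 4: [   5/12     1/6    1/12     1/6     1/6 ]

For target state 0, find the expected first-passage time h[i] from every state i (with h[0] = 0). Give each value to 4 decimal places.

h = [0.0000, 4.0062, 4.4446, 4.2814, 3.3020]

First-step conditioning: h[0] = 0; for i ≠ 0, h[i] = 1 + Σ_k P[i][k]·h[k].
  h[1] = 1 + 1/4·h[1] + 1/6·h[2] + 1/6·h[3] + 1/6·h[4]
  h[2] = 1 + 1/4·h[1] + 1/6·h[2] + 1/3·h[3] + 1/12·h[4]
  h[3] = 1 + 1/4·h[1] + 1/6·h[2] + 1/6·h[3] + 1/4·h[4]
  h[4] = 1 + 1/6·h[1] + 1/12·h[2] + 1/6·h[3] + 1/6·h[4]
Solving the 4×4 linear system over states ≠ 0 gives exactly h = [0, 10308/2573, 11436/2573, 11016/2573, 8496/2573] (h[0] = 0 is the target).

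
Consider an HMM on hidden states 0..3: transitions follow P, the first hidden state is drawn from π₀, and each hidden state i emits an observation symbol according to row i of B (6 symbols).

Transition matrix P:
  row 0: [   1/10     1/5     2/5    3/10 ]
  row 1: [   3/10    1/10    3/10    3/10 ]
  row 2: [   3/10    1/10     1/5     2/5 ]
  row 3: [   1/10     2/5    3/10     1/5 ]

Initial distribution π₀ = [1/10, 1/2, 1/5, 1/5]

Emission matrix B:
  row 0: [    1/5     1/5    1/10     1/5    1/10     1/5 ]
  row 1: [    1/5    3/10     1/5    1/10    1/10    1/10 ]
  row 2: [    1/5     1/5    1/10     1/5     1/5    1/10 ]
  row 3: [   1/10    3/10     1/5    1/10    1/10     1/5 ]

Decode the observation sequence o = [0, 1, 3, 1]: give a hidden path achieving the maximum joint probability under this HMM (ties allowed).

t=0: δ = [2.000e-02, 1.000e-01, 4.000e-02, 2.000e-02]  (obs o_0=0)
t=1: δ = [6.000e-03, 3.000e-03, 6.000e-03, 9.000e-03]  ψ = [1, 1, 1, 1]  (obs o_1=1)
t=2: δ = [3.600e-04, 3.600e-04, 5.400e-04, 2.400e-04]  ψ = [2, 3, 3, 2]  (obs o_2=3)
t=3: δ = [3.240e-05, 2.880e-05, 2.880e-05, 6.480e-05]  ψ = [2, 3, 0, 2]  (obs o_3=1)
backtrack: best end state = 3; path = [1, 3, 2, 3]

path = [1, 3, 2, 3]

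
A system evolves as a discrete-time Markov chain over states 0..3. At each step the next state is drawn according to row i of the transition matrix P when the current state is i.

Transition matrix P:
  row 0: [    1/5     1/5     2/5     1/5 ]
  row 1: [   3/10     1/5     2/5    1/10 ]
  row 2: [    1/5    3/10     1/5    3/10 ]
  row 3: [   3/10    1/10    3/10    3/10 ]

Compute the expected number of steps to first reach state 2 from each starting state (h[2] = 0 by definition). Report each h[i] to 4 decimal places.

h = [2.6331, 2.6036, 0.0000, 2.9290]

First-step conditioning: h[2] = 0; for i ≠ 2, h[i] = 1 + Σ_k P[i][k]·h[k].
  h[0] = 1 + 1/5·h[0] + 1/5·h[1] + 1/5·h[3]
  h[1] = 1 + 3/10·h[0] + 1/5·h[1] + 1/10·h[3]
  h[3] = 1 + 3/10·h[0] + 1/10·h[1] + 3/10·h[3]
Solving the 3×3 linear system over states ≠ 2 gives exactly h = [445/169, 440/169, 0, 495/169] (h[2] = 0 is the target).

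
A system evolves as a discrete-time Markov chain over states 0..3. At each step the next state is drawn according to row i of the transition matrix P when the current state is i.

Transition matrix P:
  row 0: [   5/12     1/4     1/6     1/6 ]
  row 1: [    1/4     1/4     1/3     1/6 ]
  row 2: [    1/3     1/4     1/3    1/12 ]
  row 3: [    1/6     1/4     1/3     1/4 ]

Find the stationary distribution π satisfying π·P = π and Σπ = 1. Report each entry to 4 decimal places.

π = [0.3125, 0.2500, 0.2813, 0.1563]

Balance equations π_j = Σ_i π_i·P[i][j]:
  π_0 = 5/12·π_0 + 1/4·π_1 + 1/3·π_2 + 1/6·π_3
  π_1 = 1/4·π_0 + 1/4·π_1 + 1/4·π_2 + 1/4·π_3
  π_2 = 1/6·π_0 + 1/3·π_1 + 1/3·π_2 + 1/3·π_3
  normalize: π_0 + π_1 + π_2 + π_3 = 1
Solving the linear system gives exactly π = [5/16, 1/4, 9/32, 5/32].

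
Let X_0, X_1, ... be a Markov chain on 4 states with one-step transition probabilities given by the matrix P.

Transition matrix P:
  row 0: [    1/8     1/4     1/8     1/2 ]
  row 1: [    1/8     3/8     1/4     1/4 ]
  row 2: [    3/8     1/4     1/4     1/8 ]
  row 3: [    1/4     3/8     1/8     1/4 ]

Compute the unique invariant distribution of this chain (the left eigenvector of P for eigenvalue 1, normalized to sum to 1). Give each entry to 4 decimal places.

π = [0.2071, 0.3254, 0.1893, 0.2781]

Balance equations π_j = Σ_i π_i·P[i][j]:
  π_0 = 1/8·π_0 + 1/8·π_1 + 3/8·π_2 + 1/4·π_3
  π_1 = 1/4·π_0 + 3/8·π_1 + 1/4·π_2 + 3/8·π_3
  π_2 = 1/8·π_0 + 1/4·π_1 + 1/4·π_2 + 1/8·π_3
  normalize: π_0 + π_1 + π_2 + π_3 = 1
Solving the linear system gives exactly π = [35/169, 55/169, 32/169, 47/169].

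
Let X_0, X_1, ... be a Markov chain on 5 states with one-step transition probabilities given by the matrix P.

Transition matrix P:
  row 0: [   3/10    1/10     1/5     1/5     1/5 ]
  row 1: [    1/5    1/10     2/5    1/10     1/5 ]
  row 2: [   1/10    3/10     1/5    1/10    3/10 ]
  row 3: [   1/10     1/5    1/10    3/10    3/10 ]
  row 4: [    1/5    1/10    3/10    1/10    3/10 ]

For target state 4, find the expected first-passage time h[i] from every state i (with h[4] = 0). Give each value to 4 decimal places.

First-step conditioning: h[4] = 0; for i ≠ 4, h[i] = 1 + Σ_k P[i][k]·h[k].
  h[0] = 1 + 3/10·h[0] + 1/10·h[1] + 1/5·h[2] + 1/5·h[3]
  h[1] = 1 + 1/5·h[0] + 1/10·h[1] + 2/5·h[2] + 1/10·h[3]
  h[2] = 1 + 1/10·h[0] + 3/10·h[1] + 1/5·h[2] + 1/10·h[3]
  h[3] = 1 + 1/10·h[0] + 1/5·h[1] + 1/10·h[2] + 3/10·h[3]
Solving the 4×4 linear system over states ≠ 4 gives exactly h = [8640/2069, 8570/2069, 7850/2069, 7760/2069, 0] (h[4] = 0 is the target).

h = [4.1759, 4.1421, 3.7941, 3.7506, 0.0000]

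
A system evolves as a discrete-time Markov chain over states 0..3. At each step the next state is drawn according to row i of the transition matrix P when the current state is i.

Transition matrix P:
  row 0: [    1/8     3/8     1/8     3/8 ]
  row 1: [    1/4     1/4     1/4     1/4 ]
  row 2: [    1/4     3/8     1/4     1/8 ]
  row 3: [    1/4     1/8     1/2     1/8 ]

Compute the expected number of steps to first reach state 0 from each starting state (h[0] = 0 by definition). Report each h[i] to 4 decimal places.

First-step conditioning: h[0] = 0; for i ≠ 0, h[i] = 1 + Σ_k P[i][k]·h[k].
  h[1] = 1 + 1/4·h[1] + 1/4·h[2] + 1/4·h[3]
  h[2] = 1 + 3/8·h[1] + 1/4·h[2] + 1/8·h[3]
  h[3] = 1 + 1/8·h[1] + 1/2·h[2] + 1/8·h[3]
Solving the 3×3 linear system over states ≠ 0 gives exactly h = [0, 4, 4, 4] (h[0] = 0 is the target).

h = [0.0000, 4.0000, 4.0000, 4.0000]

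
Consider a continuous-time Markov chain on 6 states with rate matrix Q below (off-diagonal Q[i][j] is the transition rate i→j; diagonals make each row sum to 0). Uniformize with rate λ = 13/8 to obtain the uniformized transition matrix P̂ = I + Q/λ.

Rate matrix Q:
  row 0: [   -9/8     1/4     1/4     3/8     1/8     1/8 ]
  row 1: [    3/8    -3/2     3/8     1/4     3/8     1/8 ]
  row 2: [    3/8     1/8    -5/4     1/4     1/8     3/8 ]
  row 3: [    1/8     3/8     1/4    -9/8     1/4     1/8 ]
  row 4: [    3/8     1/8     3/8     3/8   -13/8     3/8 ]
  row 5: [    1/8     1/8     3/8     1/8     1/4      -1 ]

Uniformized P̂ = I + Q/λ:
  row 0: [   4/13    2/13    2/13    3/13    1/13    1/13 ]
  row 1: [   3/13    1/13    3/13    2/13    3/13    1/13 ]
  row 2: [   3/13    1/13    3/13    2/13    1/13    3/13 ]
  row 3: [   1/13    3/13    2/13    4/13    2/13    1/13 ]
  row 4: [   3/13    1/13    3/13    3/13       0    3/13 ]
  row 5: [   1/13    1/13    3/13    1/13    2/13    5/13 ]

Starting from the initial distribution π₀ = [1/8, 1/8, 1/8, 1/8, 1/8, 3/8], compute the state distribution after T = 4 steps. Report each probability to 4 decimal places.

π = [0.1871, 0.1204, 0.2019, 0.1917, 0.1154, 0.1835]

t=0: π = [0.1250, 0.1250, 0.1250, 0.1250, 0.1250, 0.3750]
t=1: π = [0.1635, 0.1058, 0.2115, 0.1635, 0.1250, 0.2308]
t=2: π = [0.1827, 0.1146, 0.2056, 0.1834, 0.1139, 0.1997]
t=3: π = [0.1859, 0.1192, 0.2026, 0.1895, 0.1153, 0.1875]
t=4: π = [0.1871, 0.1204, 0.2019, 0.1917, 0.1154, 0.1835]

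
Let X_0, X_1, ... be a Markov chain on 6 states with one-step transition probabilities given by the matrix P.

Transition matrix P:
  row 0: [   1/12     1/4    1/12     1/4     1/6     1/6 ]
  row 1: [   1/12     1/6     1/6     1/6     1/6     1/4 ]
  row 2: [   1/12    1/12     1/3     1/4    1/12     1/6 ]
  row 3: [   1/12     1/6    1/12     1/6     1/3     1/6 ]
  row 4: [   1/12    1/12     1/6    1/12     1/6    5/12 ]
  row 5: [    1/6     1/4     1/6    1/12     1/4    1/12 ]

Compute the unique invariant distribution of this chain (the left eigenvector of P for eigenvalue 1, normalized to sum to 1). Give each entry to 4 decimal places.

Balance equations π_j = Σ_i π_i·P[i][j]:
  π_0 = 1/12·π_0 + 1/12·π_1 + 1/12·π_2 + 1/12·π_3 + 1/12·π_4 + 1/6·π_5
  π_1 = 1/4·π_0 + 1/6·π_1 + 1/12·π_2 + 1/6·π_3 + 1/12·π_4 + 1/4·π_5
  π_2 = 1/12·π_0 + 1/6·π_1 + 1/3·π_2 + 1/12·π_3 + 1/6·π_4 + 1/6·π_5
  π_3 = 1/4·π_0 + 1/6·π_1 + 1/4·π_2 + 1/6·π_3 + 1/12·π_4 + 1/12·π_5
  π_4 = 1/6·π_0 + 1/6·π_1 + 1/12·π_2 + 1/3·π_3 + 1/6·π_4 + 1/4·π_5
  normalize: π_0 + π_1 + π_2 + π_3 + π_4 + π_5 = 1
Solving the linear system gives exactly π = [6184/61255, 1983/12251, 10679/61255, 9536/61255, 11988/61255, 12953/61255].

π = [0.1010, 0.1619, 0.1743, 0.1557, 0.1957, 0.2115]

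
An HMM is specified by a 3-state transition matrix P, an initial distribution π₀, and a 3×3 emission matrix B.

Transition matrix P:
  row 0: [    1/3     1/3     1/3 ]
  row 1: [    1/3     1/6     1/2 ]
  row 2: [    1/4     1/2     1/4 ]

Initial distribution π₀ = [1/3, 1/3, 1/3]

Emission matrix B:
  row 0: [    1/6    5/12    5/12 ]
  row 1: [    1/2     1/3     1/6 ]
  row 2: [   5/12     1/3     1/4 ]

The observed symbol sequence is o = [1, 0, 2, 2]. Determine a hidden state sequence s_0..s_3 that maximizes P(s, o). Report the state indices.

t=0: δ = [1.389e-01, 1.111e-01, 1.111e-01]  (obs o_0=1)
t=1: δ = [7.716e-03, 2.778e-02, 2.315e-02]  ψ = [0, 2, 1]  (obs o_1=0)
t=2: δ = [3.858e-03, 1.929e-03, 3.472e-03]  ψ = [1, 2, 1]  (obs o_2=2)
t=3: δ = [5.358e-04, 2.894e-04, 3.215e-04]  ψ = [0, 2, 0]  (obs o_3=2)
backtrack: best end state = 0; path = [2, 1, 0, 0]

path = [2, 1, 0, 0]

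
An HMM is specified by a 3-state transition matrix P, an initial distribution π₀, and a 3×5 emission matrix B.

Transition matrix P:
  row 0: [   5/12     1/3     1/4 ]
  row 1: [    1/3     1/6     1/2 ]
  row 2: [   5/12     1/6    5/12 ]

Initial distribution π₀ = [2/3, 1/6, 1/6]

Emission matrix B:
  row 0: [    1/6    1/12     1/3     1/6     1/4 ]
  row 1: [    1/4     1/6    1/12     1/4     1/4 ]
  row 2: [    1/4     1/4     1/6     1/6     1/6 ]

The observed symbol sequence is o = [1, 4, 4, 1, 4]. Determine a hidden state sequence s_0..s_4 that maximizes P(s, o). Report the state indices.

t=0: δ = [5.556e-02, 2.778e-02, 4.167e-02]  (obs o_0=1)
t=1: δ = [5.787e-03, 4.630e-03, 2.894e-03]  ψ = [0, 0, 2]  (obs o_1=4)
t=2: δ = [6.028e-04, 4.823e-04, 3.858e-04]  ψ = [0, 0, 1]  (obs o_2=4)
t=3: δ = [2.093e-05, 3.349e-05, 6.028e-05]  ψ = [0, 0, 1]  (obs o_3=1)
t=4: δ = [6.279e-06, 2.512e-06, 4.186e-06]  ψ = [2, 2, 2]  (obs o_4=4)
backtrack: best end state = 0; path = [0, 0, 1, 2, 0]

path = [0, 0, 1, 2, 0]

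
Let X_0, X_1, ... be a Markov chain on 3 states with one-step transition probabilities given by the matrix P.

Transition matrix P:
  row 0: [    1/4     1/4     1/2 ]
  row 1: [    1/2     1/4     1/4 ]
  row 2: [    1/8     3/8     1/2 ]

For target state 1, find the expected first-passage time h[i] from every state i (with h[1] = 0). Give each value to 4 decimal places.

First-step conditioning: h[1] = 0; for i ≠ 1, h[i] = 1 + Σ_k P[i][k]·h[k].
  h[0] = 1 + 1/4·h[0] + 1/2·h[2]
  h[2] = 1 + 1/8·h[0] + 1/2·h[2]
Solving the 2×2 linear system over states ≠ 1 gives exactly h = [16/5, 0, 14/5] (h[1] = 0 is the target).

h = [3.2000, 0.0000, 2.8000]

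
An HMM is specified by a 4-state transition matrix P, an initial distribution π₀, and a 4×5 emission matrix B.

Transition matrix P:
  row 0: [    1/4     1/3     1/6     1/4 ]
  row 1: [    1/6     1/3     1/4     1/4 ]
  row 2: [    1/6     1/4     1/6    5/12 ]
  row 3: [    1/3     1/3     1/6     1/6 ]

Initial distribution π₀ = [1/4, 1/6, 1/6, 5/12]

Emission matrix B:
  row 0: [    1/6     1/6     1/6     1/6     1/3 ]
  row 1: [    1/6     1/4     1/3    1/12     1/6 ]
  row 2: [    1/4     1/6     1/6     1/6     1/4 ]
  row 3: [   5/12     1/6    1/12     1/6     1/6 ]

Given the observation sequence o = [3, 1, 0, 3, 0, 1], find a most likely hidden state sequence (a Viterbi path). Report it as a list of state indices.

t=0: δ = [4.167e-02, 1.389e-02, 2.778e-02, 6.944e-02]  (obs o_0=3)
t=1: δ = [3.858e-03, 5.787e-03, 1.929e-03, 1.929e-03]  ψ = [3, 3, 3, 2]  (obs o_1=1)
t=2: δ = [1.608e-04, 3.215e-04, 3.617e-04, 6.028e-04]  ψ = [0, 1, 1, 1]  (obs o_2=0)
t=3: δ = [3.349e-05, 1.674e-05, 1.674e-05, 2.512e-05]  ψ = [3, 3, 3, 2]  (obs o_3=3)
t=4: δ = [1.395e-06, 1.861e-06, 1.395e-06, 3.489e-06]  ψ = [0, 0, 0, 0]  (obs o_4=0)
t=5: δ = [1.938e-07, 2.907e-07, 9.690e-08, 9.690e-08]  ψ = [3, 3, 3, 2]  (obs o_5=1)
backtrack: best end state = 1; path = [3, 1, 3, 0, 3, 1]

path = [3, 1, 3, 0, 3, 1]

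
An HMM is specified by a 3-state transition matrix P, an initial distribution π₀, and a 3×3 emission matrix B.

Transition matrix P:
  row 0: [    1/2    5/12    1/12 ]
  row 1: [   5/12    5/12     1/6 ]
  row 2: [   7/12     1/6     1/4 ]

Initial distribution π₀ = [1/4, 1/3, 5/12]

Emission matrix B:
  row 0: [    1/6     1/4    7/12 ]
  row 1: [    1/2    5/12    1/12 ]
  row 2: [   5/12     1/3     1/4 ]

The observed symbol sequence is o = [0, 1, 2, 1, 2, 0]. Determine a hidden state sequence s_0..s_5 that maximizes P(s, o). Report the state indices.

path = [2, 0, 0, 1, 0, 1]

t=0: δ = [4.167e-02, 1.667e-01, 1.736e-01]  (obs o_0=0)
t=1: δ = [2.532e-02, 2.894e-02, 1.447e-02]  ψ = [2, 1, 2]  (obs o_1=1)
t=2: δ = [7.385e-03, 1.005e-03, 1.206e-03]  ψ = [0, 1, 1]  (obs o_2=2)
t=3: δ = [9.231e-04, 1.282e-03, 2.051e-04]  ψ = [0, 0, 0]  (obs o_3=1)
t=4: δ = [3.116e-04, 4.451e-05, 5.342e-05]  ψ = [1, 1, 1]  (obs o_4=2)
t=5: δ = [2.597e-05, 6.492e-05, 1.082e-05]  ψ = [0, 0, 0]  (obs o_5=0)
backtrack: best end state = 1; path = [2, 0, 0, 1, 0, 1]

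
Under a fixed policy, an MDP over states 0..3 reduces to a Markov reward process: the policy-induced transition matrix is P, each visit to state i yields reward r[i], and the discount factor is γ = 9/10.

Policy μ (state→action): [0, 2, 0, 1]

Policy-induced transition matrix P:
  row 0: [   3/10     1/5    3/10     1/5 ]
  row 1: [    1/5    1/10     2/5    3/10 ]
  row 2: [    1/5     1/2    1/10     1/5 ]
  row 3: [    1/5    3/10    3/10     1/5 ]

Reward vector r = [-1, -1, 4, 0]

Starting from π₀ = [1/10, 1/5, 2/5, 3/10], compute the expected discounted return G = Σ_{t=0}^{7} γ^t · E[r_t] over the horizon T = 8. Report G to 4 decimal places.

G = 3.9696

t=0: π = [0.1000, 0.2000, 0.4000, 0.3000], E[r] = 1.3000, γ^t·E[r] = 1.300000, running G = 1.300000
t=1: π = [0.2100, 0.3300, 0.2400, 0.2200], E[r] = 0.4200, γ^t·E[r] = 0.378000, running G = 1.678000
t=2: π = [0.2210, 0.2610, 0.2850, 0.2330], E[r] = 0.6580, γ^t·E[r] = 0.532980, running G = 2.210980
t=3: π = [0.2221, 0.2827, 0.2691, 0.2261], E[r] = 0.5716, γ^t·E[r] = 0.416696, running G = 2.627676
t=4: π = [0.2222, 0.2751, 0.2745, 0.2283], E[r] = 0.6005, γ^t·E[r] = 0.394001, running G = 3.021678
t=5: π = [0.2222, 0.2777, 0.2726, 0.2275], E[r] = 0.5906, γ^t·E[r] = 0.348739, running G = 3.370416
t=6: π = [0.2222, 0.2768, 0.2732, 0.2278], E[r] = 0.5940, γ^t·E[r] = 0.315663, running G = 3.686079
t=7: π = [0.2222, 0.2771, 0.2730, 0.2277], E[r] = 0.5928, γ^t·E[r] = 0.283544, running G = 3.969623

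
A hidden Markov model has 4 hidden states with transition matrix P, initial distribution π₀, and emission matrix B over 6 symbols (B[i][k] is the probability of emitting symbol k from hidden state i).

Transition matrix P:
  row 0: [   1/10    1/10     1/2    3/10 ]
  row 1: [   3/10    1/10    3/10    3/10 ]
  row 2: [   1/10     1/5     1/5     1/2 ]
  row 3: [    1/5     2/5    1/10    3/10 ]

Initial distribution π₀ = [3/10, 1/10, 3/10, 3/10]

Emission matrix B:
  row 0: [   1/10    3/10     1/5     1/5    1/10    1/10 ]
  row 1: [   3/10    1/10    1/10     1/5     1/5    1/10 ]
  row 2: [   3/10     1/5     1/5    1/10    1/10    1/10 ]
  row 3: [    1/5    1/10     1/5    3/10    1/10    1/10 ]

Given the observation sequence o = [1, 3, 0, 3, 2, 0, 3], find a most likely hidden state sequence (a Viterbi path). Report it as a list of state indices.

t=0: δ = [9.000e-02, 1.000e-02, 6.000e-02, 3.000e-02]  (obs o_0=1)
t=1: δ = [1.800e-03, 2.400e-03, 4.500e-03, 9.000e-03]  ψ = [0, 2, 0, 2]  (obs o_1=3)
t=2: δ = [1.800e-04, 1.080e-03, 2.700e-04, 5.400e-04]  ψ = [3, 3, 0, 3]  (obs o_2=0)
t=3: δ = [6.480e-05, 4.320e-05, 3.240e-05, 9.720e-05]  ψ = [1, 3, 1, 1]  (obs o_3=3)
t=4: δ = [3.888e-06, 3.888e-06, 6.480e-06, 5.832e-06]  ψ = [3, 3, 0, 3]  (obs o_4=2)
t=5: δ = [1.166e-07, 6.998e-07, 5.832e-07, 6.480e-07]  ψ = [1, 3, 0, 2]  (obs o_5=0)
t=6: δ = [4.199e-08, 5.184e-08, 2.100e-08, 8.748e-08]  ψ = [1, 3, 1, 2]  (obs o_6=3)
backtrack: best end state = 3; path = [2, 3, 1, 3, 0, 2, 3]

path = [2, 3, 1, 3, 0, 2, 3]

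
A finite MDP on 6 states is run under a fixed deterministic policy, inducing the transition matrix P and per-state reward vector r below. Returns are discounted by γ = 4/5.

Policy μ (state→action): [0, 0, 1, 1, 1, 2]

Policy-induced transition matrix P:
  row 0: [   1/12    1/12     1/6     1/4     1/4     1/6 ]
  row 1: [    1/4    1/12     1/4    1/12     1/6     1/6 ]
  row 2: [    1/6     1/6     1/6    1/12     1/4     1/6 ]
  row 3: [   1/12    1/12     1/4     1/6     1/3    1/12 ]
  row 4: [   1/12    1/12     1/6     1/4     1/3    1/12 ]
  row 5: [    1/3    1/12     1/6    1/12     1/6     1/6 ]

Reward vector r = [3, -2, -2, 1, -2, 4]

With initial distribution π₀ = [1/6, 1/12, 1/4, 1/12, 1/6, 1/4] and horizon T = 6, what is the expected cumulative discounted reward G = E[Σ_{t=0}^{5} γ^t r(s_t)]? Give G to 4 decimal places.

G = 0.8298

t=0: π = [0.1667, 0.0833, 0.2500, 0.0833, 0.1667, 0.2500], E[r] = 0.5833, γ^t·E[r] = 0.583333, running G = 0.583333
t=1: π = [0.1806, 0.1042, 0.1806, 0.1458, 0.2431, 0.1458], E[r] = 0.2153, γ^t·E[r] = 0.172222, running G = 0.755556
t=2: π = [0.1522, 0.0984, 0.1875, 0.1661, 0.2616, 0.1343], E[r] = 0.0648, γ^t·E[r] = 0.041481, running G = 0.797037
t=3: π = [0.1489, 0.0990, 0.1887, 0.1661, 0.2663, 0.1310], E[r] = 0.0292, γ^t·E[r] = 0.014938, running G = 0.811975
t=4: π = [0.1483, 0.0991, 0.1888, 0.1664, 0.2669, 0.1306], E[r] = 0.0245, γ^t·E[r] = 0.010023, running G = 0.821998
t=5: π = [0.1482, 0.0991, 0.1888, 0.1664, 0.2670, 0.1306], E[r] = 0.0237, γ^t·E[r] = 0.007772, running G = 0.829771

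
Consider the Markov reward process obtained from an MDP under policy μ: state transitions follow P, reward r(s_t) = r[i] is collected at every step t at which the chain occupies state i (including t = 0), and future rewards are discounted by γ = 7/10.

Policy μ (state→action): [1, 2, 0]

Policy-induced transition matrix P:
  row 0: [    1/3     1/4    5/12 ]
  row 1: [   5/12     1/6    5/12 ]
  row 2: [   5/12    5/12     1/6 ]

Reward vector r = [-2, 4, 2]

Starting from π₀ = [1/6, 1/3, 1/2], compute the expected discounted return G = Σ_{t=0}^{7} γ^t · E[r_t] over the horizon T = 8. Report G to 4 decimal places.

G = 4.1736

t=0: π = [0.1667, 0.3333, 0.5000], E[r] = 2.0000, γ^t·E[r] = 2.000000, running G = 2.000000
t=1: π = [0.4028, 0.3056, 0.2917], E[r] = 1.0000, γ^t·E[r] = 0.700000, running G = 2.700000
t=2: π = [0.3831, 0.2731, 0.3438], E[r] = 1.0139, γ^t·E[r] = 0.496806, running G = 3.196806
t=3: π = [0.3847, 0.2845, 0.3307], E[r] = 1.0301, γ^t·E[r] = 0.353322, running G = 3.550127
t=4: π = [0.3846, 0.2814, 0.3340], E[r] = 1.0244, γ^t·E[r] = 0.245959, running G = 3.796086
t=5: π = [0.3846, 0.2822, 0.3332], E[r] = 1.0260, γ^t·E[r] = 0.172433, running G = 3.968520
t=6: π = [0.3846, 0.2820, 0.3334], E[r] = 1.0256, γ^t·E[r] = 0.120656, running G = 4.089176
t=7: π = [0.3846, 0.2821, 0.3333], E[r] = 1.0257, γ^t·E[r] = 0.084468, running G = 4.173643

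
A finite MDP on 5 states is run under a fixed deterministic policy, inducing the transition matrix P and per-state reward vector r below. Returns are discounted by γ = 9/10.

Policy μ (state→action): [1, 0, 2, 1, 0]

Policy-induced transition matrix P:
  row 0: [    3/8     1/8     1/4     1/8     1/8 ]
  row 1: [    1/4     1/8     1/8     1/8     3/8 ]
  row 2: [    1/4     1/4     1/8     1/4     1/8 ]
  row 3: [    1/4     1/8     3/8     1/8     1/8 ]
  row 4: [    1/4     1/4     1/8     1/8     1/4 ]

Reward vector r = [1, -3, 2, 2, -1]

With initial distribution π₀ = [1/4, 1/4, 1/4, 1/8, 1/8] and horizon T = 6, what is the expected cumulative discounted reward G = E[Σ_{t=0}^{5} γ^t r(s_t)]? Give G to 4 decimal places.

G = 1.0926

t=0: π = [0.2500, 0.2500, 0.2500, 0.1250, 0.1250], E[r] = 0.1250, γ^t·E[r] = 0.125000, running G = 0.125000
t=1: π = [0.2813, 0.1719, 0.1875, 0.1563, 0.2031], E[r] = 0.2500, γ^t·E[r] = 0.225000, running G = 0.350000
t=2: π = [0.2852, 0.1738, 0.1992, 0.1484, 0.1934], E[r] = 0.2656, γ^t·E[r] = 0.215156, running G = 0.565156
t=3: π = [0.2856, 0.1741, 0.1978, 0.1499, 0.1926], E[r] = 0.2661, γ^t·E[r] = 0.193997, running G = 0.759153
t=4: π = [0.2857, 0.1738, 0.1982, 0.1497, 0.1926], E[r] = 0.2675, γ^t·E[r] = 0.175518, running G = 0.934671
t=5: π = [0.2857, 0.1738, 0.1981, 0.1498, 0.1925], E[r] = 0.2675, γ^t·E[r] = 0.157944, running G = 1.092614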